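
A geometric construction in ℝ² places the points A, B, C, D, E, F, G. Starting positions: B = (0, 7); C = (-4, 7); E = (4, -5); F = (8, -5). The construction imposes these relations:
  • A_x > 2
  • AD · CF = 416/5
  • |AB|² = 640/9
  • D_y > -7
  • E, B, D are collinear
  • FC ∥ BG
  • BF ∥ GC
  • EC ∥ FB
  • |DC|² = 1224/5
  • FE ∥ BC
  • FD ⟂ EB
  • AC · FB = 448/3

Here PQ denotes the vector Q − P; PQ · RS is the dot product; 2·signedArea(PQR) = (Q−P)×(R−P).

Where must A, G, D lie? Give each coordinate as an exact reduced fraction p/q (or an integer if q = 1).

1. G_x = -12  [BF ∥ GC ∩ FC ∥ BG]
2. G_y = 19  [BF ∥ GC ∩ FC ∥ BG]
   → G = (-12, 19)
3. D_x = 22/5  [E, B, D are collinear ∩ FD ⟂ EB]
4. D_y = -31/5  [E, B, D are collinear ∩ FD ⟂ EB]
   → D = (22/5, -31/5)
5. A_x = 8/3  [AD · CF = 416/5 ∩ AC · FB = 448/3]
6. A_y = -1  [AD · CF = 416/5 ∩ AC · FB = 448/3]
   → A = (8/3, -1)

A = (8/3, -1)
D = (22/5, -31/5)
G = (-12, 19)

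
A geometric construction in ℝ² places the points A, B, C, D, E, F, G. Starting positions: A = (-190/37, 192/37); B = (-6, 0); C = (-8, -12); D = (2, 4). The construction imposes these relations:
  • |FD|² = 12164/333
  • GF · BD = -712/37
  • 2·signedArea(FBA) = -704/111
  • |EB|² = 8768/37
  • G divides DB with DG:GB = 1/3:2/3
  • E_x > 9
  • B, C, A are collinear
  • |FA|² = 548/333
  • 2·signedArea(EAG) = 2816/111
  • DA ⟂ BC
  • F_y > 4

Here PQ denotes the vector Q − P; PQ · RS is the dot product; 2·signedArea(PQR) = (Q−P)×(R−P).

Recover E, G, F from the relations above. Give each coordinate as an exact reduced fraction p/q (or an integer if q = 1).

E = (338/37, 104/37)
F = (-446/111, 506/111)
G = (-2/3, 8/3)

1. G_x = -2/3  [G divides DB with DG:GB = 1/3:2/3]
2. G_y = 8/3  [G divides DB with DG:GB = 1/3:2/3]
   → G = (-2/3, 8/3)
3. F_x = -446/111  [2·signedArea(FBA) = -704/111 ∩ GF · BD = -712/37]
4. F_y = 506/111  [2·signedArea(FBA) = -704/111 ∩ GF · BD = -712/37]
   → F = (-446/111, 506/111)
5. E_x = 338/37  [line 280/111·x + 496/111·y + -3952/111 = 0 ∩ |EB|² = 8768/37]
6. E_y = 104/37  [line 280/111·x + 496/111·y + -3952/111 = 0 ∩ |EB|² = 8768/37]
   → E = (338/37, 104/37)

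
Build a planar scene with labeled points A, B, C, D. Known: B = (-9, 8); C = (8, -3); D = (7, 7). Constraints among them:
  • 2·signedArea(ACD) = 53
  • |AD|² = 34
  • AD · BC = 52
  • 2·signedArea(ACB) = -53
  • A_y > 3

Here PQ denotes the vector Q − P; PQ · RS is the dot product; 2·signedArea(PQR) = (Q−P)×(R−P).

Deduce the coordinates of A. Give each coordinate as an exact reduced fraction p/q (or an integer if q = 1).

1. A_x = 2  [2·signedArea(ACD) = 53 ∩ 2·signedArea(ACB) = -53]
2. A_y = 4  [2·signedArea(ACD) = 53 ∩ 2·signedArea(ACB) = -53]
   → A = (2, 4)

A = (2, 4)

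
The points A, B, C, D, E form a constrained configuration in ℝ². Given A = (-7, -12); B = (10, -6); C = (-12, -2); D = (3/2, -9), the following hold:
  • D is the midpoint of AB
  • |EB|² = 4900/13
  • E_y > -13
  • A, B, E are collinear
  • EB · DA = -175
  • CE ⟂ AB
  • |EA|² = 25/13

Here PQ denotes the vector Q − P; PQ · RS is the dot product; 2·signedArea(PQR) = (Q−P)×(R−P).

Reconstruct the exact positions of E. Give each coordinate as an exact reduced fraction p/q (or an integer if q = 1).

1. E_x = -108/13  [A, B, E are collinear ∩ CE ⟂ AB]
2. E_y = -162/13  [A, B, E are collinear ∩ CE ⟂ AB]
   → E = (-108/13, -162/13)

E = (-108/13, -162/13)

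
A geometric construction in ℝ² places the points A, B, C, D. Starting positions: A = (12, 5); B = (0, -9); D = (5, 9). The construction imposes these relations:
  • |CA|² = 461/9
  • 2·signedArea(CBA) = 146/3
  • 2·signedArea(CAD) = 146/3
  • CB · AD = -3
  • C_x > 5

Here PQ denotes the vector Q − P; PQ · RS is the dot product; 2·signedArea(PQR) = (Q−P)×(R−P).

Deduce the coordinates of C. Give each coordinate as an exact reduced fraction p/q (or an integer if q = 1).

1. C_x = 17/3  [2·signedArea(CAD) = 146/3 ∩ 2·signedArea(CBA) = 146/3]
2. C_y = 5/3  [2·signedArea(CAD) = 146/3 ∩ 2·signedArea(CBA) = 146/3]
   → C = (17/3, 5/3)

C = (17/3, 5/3)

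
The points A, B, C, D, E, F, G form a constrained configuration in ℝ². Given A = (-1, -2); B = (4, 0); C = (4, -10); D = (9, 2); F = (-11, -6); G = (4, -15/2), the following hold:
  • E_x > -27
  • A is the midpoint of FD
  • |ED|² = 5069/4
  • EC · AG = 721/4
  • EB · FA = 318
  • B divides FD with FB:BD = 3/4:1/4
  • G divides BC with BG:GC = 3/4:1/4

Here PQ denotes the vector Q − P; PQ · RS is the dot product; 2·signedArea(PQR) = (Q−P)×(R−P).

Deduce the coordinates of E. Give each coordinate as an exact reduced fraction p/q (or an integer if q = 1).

1. E_x = -26  [EB · FA = 318 ∩ EC · AG = 721/4]
2. E_y = -9/2  [EB · FA = 318 ∩ EC · AG = 721/4]
   → E = (-26, -9/2)

E = (-26, -9/2)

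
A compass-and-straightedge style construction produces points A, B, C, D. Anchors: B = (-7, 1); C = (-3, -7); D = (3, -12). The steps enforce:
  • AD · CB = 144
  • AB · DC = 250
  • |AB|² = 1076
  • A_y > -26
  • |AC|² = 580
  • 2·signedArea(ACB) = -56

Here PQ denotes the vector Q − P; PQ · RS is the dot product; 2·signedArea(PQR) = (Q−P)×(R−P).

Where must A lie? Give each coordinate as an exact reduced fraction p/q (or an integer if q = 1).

A = (13, -25)

1. A_x = 13  [AD · CB = 144 ∩ AB · DC = 250]
2. A_y = -25  [AD · CB = 144 ∩ AB · DC = 250]
   → A = (13, -25)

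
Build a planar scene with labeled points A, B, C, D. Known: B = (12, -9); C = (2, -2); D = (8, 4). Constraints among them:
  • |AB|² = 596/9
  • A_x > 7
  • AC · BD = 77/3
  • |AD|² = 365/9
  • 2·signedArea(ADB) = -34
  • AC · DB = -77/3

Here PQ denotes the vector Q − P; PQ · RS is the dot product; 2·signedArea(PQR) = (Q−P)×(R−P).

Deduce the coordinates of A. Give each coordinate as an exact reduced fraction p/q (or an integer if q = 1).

1. A_x = 22/3  [2·signedArea(ADB) = -34 ∩ AC · DB = -77/3]
2. A_y = -7/3  [2·signedArea(ADB) = -34 ∩ AC · DB = -77/3]
   → A = (22/3, -7/3)

A = (22/3, -7/3)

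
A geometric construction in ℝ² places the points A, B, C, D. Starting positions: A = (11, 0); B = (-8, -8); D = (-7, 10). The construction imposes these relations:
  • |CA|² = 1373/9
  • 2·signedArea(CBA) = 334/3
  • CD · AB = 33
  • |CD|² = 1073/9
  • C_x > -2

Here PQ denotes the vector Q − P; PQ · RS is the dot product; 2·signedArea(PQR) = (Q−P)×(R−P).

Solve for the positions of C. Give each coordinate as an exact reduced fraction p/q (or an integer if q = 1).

C = (-4/3, 2/3)

1. C_x = -4/3  [2·signedArea(CBA) = 334/3 ∩ CD · AB = 33]
2. C_y = 2/3  [2·signedArea(CBA) = 334/3 ∩ CD · AB = 33]
   → C = (-4/3, 2/3)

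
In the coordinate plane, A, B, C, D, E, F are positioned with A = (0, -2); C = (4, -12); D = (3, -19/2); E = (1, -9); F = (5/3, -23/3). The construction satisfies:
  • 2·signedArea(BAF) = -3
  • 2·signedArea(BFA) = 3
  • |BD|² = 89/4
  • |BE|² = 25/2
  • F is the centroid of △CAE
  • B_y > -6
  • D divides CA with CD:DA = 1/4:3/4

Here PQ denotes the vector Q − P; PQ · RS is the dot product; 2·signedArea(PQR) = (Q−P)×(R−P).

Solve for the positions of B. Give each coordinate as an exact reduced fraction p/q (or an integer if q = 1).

1. B_x = 1/2  [line 17/3·x + 5/3·y + 19/3 = 0 ∩ |BD|² = 89/4]
2. B_y = -11/2  [line 17/3·x + 5/3·y + 19/3 = 0 ∩ |BD|² = 89/4]
   → B = (1/2, -11/2)

B = (1/2, -11/2)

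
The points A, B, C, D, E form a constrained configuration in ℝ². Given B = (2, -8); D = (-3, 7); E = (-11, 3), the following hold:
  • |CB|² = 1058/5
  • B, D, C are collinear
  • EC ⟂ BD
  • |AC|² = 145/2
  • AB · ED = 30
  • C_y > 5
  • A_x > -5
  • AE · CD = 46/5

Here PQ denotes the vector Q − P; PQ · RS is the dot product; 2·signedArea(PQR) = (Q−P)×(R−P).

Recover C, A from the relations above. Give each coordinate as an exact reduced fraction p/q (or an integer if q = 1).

A = (-9/2, -5/2)
C = (-13/5, 29/5)

1. C_x = -13/5  [B, D, C are collinear ∩ EC ⟂ BD]
2. C_y = 29/5  [B, D, C are collinear ∩ EC ⟂ BD]
   → C = (-13/5, 29/5)
3. A_x = -9/2  [AE · CD = 46/5 ∩ AB · ED = 30]
4. A_y = -5/2  [AE · CD = 46/5 ∩ AB · ED = 30]
   → A = (-9/2, -5/2)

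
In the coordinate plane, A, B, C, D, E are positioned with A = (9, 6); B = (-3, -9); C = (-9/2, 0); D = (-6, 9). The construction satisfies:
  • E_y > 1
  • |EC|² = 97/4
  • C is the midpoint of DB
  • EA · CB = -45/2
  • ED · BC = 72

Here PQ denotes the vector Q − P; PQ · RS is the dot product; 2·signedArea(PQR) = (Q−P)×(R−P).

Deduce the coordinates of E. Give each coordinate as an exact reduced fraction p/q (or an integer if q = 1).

1. E_x = 0  [line -3/2·x + 9·y + -18 = 0 ∩ |EC|² = 97/4]
2. E_y = 2  [line -3/2·x + 9·y + -18 = 0 ∩ |EC|² = 97/4]
   → E = (0, 2)

E = (0, 2)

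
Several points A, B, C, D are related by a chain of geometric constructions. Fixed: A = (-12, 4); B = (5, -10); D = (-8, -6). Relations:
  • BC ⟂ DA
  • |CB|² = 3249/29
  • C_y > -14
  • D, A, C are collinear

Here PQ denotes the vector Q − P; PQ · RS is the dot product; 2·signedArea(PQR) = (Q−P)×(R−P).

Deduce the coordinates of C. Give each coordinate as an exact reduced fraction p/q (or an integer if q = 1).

C = (-140/29, -404/29)

1. C_x = -140/29  [D, A, C are collinear ∩ BC ⟂ DA]
2. C_y = -404/29  [D, A, C are collinear ∩ BC ⟂ DA]
   → C = (-140/29, -404/29)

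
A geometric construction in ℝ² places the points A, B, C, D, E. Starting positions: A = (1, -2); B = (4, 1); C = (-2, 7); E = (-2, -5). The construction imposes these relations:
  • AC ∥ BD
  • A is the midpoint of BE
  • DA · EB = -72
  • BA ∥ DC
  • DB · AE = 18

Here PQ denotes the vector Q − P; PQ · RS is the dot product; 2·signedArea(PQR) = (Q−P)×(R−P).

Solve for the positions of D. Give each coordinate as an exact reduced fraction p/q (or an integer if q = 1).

1. D_x = 1  [BA ∥ DC ∩ AC ∥ BD]
2. D_y = 10  [BA ∥ DC ∩ AC ∥ BD]
   → D = (1, 10)

D = (1, 10)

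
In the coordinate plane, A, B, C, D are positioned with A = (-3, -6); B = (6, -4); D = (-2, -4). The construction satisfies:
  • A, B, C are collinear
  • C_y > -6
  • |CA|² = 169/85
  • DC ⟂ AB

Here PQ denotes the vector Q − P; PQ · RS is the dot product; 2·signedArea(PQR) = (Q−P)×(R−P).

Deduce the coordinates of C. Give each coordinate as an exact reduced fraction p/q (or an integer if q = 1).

C = (-138/85, -484/85)

1. C_x = -138/85  [A, B, C are collinear ∩ DC ⟂ AB]
2. C_y = -484/85  [A, B, C are collinear ∩ DC ⟂ AB]
   → C = (-138/85, -484/85)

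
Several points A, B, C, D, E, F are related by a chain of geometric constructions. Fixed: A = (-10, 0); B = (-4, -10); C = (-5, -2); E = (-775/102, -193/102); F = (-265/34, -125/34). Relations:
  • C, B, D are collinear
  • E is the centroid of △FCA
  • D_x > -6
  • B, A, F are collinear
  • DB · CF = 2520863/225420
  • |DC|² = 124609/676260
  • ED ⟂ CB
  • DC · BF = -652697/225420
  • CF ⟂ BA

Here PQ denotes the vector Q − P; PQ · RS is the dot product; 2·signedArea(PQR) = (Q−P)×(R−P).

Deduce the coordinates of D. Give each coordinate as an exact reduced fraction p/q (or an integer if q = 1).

D = (-33503/6630, -5218/3315)

1. D_x = -33503/6630  [C, B, D are collinear ∩ ED ⟂ CB]
2. D_y = -5218/3315  [C, B, D are collinear ∩ ED ⟂ CB]
   → D = (-33503/6630, -5218/3315)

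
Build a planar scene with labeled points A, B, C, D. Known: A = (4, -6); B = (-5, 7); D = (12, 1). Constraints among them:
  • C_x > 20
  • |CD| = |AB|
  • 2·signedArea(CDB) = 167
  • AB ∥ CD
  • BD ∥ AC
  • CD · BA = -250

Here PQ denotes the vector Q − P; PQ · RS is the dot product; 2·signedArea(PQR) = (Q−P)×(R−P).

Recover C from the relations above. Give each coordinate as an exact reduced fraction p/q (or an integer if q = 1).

C = (21, -12)

1. C_x = 21  [AB ∥ CD ∩ BD ∥ AC]
2. C_y = -12  [AB ∥ CD ∩ BD ∥ AC]
   → C = (21, -12)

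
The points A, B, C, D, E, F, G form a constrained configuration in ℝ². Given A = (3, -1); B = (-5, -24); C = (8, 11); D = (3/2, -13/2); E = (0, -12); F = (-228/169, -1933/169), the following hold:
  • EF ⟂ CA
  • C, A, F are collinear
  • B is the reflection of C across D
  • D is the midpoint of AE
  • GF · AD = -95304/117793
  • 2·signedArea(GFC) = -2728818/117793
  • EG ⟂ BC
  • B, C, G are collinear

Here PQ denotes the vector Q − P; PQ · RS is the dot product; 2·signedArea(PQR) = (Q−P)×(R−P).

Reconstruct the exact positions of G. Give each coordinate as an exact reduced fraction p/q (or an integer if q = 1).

1. G_x = -665/1394  [B, C, G are collinear ∩ EG ⟂ BC]
2. G_y = -16481/1394  [B, C, G are collinear ∩ EG ⟂ BC]
   → G = (-665/1394, -16481/1394)

G = (-665/1394, -16481/1394)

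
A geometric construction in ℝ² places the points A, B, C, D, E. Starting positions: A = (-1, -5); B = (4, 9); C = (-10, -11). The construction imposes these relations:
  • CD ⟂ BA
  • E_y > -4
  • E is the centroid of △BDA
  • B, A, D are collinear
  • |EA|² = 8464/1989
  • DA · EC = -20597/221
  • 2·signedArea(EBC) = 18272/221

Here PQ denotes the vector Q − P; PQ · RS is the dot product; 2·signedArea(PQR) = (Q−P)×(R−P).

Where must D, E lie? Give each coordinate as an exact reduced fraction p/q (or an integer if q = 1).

D = (-866/221, -2911/221)
E = (-203/663, -2027/663)

1. D_x = -866/221  [B, A, D are collinear ∩ CD ⟂ BA]
2. D_y = -2911/221  [B, A, D are collinear ∩ CD ⟂ BA]
   → D = (-866/221, -2911/221)
3. E_x = -203/663  [E is the centroid of △BDA]
4. E_y = -2027/663  [E is the centroid of △BDA]
   → E = (-203/663, -2027/663)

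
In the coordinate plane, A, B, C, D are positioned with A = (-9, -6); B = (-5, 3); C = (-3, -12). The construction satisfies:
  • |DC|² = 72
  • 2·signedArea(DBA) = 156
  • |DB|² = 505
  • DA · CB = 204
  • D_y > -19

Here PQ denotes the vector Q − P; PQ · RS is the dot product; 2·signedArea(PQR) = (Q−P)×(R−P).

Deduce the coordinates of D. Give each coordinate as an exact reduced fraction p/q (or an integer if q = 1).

1. D_x = 3  [DA · CB = 204 ∩ 2·signedArea(DBA) = 156]
2. D_y = -18  [DA · CB = 204 ∩ 2·signedArea(DBA) = 156]
   → D = (3, -18)

D = (3, -18)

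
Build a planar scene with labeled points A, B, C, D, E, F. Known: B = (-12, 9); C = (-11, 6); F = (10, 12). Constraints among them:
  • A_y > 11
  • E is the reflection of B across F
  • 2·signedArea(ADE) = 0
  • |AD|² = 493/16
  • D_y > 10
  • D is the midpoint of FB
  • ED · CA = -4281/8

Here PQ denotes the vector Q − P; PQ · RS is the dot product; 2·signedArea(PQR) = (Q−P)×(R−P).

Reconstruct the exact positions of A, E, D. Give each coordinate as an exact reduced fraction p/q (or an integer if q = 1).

1. E_x = 32  [E is the reflection of B across F]
2. E_y = 15  [E is the reflection of B across F]
   → E = (32, 15)
3. D_x = -1  [D is the midpoint of FB]
4. D_y = 21/2  [D is the midpoint of FB]
   → D = (-1, 21/2)
5. A_x = 9/2  [2·signedArea(ADE) = 0 ∩ ED · CA = -4281/8]
6. A_y = 45/4  [2·signedArea(ADE) = 0 ∩ ED · CA = -4281/8]
   → A = (9/2, 45/4)

A = (9/2, 45/4)
D = (-1, 21/2)
E = (32, 15)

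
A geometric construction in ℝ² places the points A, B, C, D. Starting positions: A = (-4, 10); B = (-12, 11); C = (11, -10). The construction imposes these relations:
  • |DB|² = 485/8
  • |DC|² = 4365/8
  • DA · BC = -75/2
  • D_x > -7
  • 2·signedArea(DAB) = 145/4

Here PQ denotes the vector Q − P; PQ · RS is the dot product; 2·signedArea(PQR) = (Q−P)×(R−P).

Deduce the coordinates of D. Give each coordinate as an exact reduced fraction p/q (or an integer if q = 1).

D = (-25/4, 23/4)

1. D_x = -25/4  [2·signedArea(DAB) = 145/4 ∩ DA · BC = -75/2]
2. D_y = 23/4  [2·signedArea(DAB) = 145/4 ∩ DA · BC = -75/2]
   → D = (-25/4, 23/4)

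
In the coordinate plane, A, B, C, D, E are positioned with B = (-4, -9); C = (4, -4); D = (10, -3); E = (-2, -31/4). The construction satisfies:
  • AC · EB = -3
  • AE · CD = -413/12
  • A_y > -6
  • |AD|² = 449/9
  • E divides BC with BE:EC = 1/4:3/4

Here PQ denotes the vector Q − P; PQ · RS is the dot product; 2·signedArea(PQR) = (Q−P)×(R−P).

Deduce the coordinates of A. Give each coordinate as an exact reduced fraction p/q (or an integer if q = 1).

1. A_x = 10/3  [AE · CD = -413/12 ∩ AC · EB = -3]
2. A_y = -16/3  [AE · CD = -413/12 ∩ AC · EB = -3]
   → A = (10/3, -16/3)

A = (10/3, -16/3)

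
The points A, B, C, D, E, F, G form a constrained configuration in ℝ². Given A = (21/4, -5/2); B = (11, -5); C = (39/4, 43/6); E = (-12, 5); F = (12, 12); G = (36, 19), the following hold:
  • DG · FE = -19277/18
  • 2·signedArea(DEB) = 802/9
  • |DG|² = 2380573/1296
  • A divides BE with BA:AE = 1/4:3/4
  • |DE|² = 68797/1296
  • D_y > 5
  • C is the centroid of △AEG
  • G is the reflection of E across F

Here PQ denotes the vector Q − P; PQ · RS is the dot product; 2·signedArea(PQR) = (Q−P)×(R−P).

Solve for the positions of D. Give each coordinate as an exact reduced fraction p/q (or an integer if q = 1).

D = (-19/4, 103/18)

1. D_x = -19/4  [2·signedArea(DEB) = 802/9 ∩ DG · FE = -19277/18]
2. D_y = 103/18  [2·signedArea(DEB) = 802/9 ∩ DG · FE = -19277/18]
   → D = (-19/4, 103/18)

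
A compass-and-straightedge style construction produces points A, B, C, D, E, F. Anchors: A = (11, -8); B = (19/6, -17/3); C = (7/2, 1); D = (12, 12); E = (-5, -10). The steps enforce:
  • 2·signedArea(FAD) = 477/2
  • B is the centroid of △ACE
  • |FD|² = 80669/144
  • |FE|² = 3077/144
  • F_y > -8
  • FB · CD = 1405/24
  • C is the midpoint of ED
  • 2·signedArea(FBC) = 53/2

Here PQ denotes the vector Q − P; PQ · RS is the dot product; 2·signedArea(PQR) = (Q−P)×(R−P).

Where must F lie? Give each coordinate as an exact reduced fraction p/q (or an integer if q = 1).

F = (-11/12, -47/6)

1. F_x = -11/12  [2·signedArea(FBC) = 53/2 ∩ FB · CD = 1405/24]
2. F_y = -47/6  [2·signedArea(FBC) = 53/2 ∩ FB · CD = 1405/24]
   → F = (-11/12, -47/6)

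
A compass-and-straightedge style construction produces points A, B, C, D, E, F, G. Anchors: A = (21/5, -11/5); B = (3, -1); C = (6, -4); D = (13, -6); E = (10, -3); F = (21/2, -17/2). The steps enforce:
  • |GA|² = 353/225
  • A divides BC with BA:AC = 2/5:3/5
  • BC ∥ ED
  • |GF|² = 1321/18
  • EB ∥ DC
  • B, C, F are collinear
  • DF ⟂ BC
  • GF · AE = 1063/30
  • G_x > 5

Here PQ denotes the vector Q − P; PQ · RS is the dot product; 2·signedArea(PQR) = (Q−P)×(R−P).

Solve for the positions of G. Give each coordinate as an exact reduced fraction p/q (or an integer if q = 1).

1. G_x = 16/3  [line -29/5·x + 4/5·y + 484/15 = 0 ∩ |GF|² = 1321/18]
2. G_y = -5/3  [line -29/5·x + 4/5·y + 484/15 = 0 ∩ |GF|² = 1321/18]
   → G = (16/3, -5/3)

G = (16/3, -5/3)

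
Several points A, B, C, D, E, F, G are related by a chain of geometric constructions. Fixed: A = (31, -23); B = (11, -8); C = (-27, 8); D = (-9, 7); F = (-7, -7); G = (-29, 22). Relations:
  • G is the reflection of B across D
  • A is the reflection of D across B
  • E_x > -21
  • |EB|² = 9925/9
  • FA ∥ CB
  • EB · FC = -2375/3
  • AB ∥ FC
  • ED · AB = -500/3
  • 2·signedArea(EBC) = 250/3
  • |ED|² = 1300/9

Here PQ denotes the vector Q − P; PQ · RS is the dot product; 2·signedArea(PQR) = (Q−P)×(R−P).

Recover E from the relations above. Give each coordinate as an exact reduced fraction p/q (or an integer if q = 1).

1. E_x = -61/3  [EB · FC = -2375/3 ∩ 2·signedArea(EBC) = 250/3]
2. E_y = 3  [EB · FC = -2375/3 ∩ 2·signedArea(EBC) = 250/3]
   → E = (-61/3, 3)

E = (-61/3, 3)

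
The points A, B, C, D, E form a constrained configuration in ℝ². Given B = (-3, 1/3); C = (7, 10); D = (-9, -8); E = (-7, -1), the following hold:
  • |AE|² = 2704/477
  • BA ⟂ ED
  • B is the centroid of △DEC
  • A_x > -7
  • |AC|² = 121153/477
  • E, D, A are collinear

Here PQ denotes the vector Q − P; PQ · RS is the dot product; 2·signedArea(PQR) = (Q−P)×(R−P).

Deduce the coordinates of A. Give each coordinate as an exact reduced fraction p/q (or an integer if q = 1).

1. A_x = -1009/159  [E, D, A are collinear ∩ BA ⟂ ED]
2. A_y = 205/159  [E, D, A are collinear ∩ BA ⟂ ED]
   → A = (-1009/159, 205/159)

A = (-1009/159, 205/159)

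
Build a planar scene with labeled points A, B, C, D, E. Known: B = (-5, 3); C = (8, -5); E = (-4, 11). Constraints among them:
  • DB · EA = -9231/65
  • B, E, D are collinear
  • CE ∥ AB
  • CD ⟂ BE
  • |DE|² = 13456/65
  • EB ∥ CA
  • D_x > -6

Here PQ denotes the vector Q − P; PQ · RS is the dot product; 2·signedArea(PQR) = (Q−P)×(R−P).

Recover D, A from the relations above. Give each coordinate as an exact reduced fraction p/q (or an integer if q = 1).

1. D_x = -376/65  [B, E, D are collinear ∩ CD ⟂ BE]
2. D_y = -213/65  [B, E, D are collinear ∩ CD ⟂ BE]
   → D = (-376/65, -213/65)
3. A_x = 7  [CE ∥ AB ∩ EB ∥ CA]
4. A_y = -13  [CE ∥ AB ∩ EB ∥ CA]
   → A = (7, -13)

A = (7, -13)
D = (-376/65, -213/65)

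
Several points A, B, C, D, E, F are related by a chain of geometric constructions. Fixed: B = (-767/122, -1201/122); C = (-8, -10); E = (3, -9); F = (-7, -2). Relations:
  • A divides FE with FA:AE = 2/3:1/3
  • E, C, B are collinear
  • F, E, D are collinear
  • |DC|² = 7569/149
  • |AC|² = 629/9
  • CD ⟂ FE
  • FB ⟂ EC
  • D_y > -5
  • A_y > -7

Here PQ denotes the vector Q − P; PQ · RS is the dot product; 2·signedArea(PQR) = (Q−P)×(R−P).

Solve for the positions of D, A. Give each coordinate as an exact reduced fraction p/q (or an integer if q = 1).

A = (-1/3, -20/3)
D = (-583/149, -620/149)

1. D_x = -583/149  [F, E, D are collinear ∩ CD ⟂ FE]
2. D_y = -620/149  [F, E, D are collinear ∩ CD ⟂ FE]
   → D = (-583/149, -620/149)
3. A_x = -1/3  [A divides FE with FA:AE = 2/3:1/3]
4. A_y = -20/3  [A divides FE with FA:AE = 2/3:1/3]
   → A = (-1/3, -20/3)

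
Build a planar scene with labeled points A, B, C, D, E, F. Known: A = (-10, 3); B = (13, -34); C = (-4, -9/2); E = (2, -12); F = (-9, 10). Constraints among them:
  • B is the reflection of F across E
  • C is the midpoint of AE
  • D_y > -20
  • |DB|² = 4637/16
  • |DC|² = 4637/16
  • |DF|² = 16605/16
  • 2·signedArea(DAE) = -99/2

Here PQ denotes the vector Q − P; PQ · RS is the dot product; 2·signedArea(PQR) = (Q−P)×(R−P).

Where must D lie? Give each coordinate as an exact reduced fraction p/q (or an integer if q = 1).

D = (9/2, -77/4)

1. D_x = 9/2  [line 15·x + 12·y + 327/2 = 0 ∩ |DB|² = 4637/16]
2. D_y = -77/4  [line 15·x + 12·y + 327/2 = 0 ∩ |DB|² = 4637/16]
   → D = (9/2, -77/4)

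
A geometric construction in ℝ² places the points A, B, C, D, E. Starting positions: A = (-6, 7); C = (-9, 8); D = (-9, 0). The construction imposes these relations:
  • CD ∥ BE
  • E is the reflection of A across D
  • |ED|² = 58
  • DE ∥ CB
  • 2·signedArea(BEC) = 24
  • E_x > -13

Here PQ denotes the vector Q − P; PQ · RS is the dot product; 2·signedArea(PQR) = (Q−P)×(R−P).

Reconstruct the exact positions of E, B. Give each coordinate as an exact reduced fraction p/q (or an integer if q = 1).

B = (-12, 1)
E = (-12, -7)

1. E_x = -12  [E is the reflection of A across D]
2. E_y = -7  [E is the reflection of A across D]
   → E = (-12, -7)
3. B_x = -12  [CD ∥ BE ∩ DE ∥ CB]
4. B_y = 1  [CD ∥ BE ∩ DE ∥ CB]
   → B = (-12, 1)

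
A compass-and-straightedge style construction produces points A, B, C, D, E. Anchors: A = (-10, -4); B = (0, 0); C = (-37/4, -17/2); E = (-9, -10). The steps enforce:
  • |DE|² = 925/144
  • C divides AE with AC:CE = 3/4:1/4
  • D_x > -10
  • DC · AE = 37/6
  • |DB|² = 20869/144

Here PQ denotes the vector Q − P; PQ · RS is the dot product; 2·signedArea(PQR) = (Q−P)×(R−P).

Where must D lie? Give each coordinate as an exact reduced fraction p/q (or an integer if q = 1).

D = (-113/12, -15/2)

1. D_x = -113/12  [line -1·x + 6·y + 427/12 = 0 ∩ |DE|² = 925/144]
2. D_y = -15/2  [line -1·x + 6·y + 427/12 = 0 ∩ |DE|² = 925/144]
   → D = (-113/12, -15/2)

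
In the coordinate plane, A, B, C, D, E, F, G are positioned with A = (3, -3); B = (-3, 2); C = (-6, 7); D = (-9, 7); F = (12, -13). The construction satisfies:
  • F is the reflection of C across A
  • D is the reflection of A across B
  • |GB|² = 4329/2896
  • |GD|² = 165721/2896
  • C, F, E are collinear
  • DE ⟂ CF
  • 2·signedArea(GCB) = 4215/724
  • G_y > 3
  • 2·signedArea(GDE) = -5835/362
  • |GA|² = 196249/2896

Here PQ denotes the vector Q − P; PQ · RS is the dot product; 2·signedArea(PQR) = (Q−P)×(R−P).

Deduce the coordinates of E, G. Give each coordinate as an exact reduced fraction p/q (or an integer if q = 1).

E = (-1329/181, 1537/181)
G = (-1815/724, 1129/362)

1. E_x = -1329/181  [C, F, E are collinear ∩ DE ⟂ CF]
2. E_y = 1537/181  [C, F, E are collinear ∩ DE ⟂ CF]
   → E = (-1329/181, 1537/181)
3. G_x = -1815/724  [2·signedArea(GDE) = -5835/362 ∩ 2·signedArea(GCB) = 4215/724]
4. G_y = 1129/362  [2·signedArea(GDE) = -5835/362 ∩ 2·signedArea(GCB) = 4215/724]
   → G = (-1815/724, 1129/362)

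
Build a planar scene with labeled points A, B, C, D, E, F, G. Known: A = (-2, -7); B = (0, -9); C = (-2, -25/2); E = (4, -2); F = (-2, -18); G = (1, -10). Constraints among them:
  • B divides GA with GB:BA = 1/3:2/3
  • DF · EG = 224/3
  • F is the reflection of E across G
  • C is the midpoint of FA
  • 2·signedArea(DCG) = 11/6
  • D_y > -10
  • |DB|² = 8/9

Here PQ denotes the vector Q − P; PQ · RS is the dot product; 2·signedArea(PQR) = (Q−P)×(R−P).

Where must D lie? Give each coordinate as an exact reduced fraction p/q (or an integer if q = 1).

D = (2/3, -29/3)

1. D_x = 2/3  [2·signedArea(DCG) = 11/6 ∩ DF · EG = 224/3]
2. D_y = -29/3  [2·signedArea(DCG) = 11/6 ∩ DF · EG = 224/3]
   → D = (2/3, -29/3)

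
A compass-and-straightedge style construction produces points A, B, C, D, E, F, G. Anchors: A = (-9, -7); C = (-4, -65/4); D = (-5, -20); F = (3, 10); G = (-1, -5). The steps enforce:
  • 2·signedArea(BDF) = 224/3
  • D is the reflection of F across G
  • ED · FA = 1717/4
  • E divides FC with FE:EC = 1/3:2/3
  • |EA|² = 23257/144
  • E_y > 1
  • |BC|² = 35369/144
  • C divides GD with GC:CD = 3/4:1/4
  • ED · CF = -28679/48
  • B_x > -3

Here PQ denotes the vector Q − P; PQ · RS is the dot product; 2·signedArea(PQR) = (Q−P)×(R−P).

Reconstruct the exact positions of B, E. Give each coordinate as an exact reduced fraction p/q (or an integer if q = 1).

B = (-7/3, -2/3)
E = (2/3, 5/4)

1. B_x = -7/3  [line -30·x + 8·y + -194/3 = 0 ∩ |BC|² = 35369/144]
2. B_y = -2/3  [line -30·x + 8·y + -194/3 = 0 ∩ |BC|² = 35369/144]
   → B = (-7/3, -2/3)
3. E_x = 2/3  [E divides FC with FE:EC = 1/3:2/3]
4. E_y = 5/4  [E divides FC with FE:EC = 1/3:2/3]
   → E = (2/3, 5/4)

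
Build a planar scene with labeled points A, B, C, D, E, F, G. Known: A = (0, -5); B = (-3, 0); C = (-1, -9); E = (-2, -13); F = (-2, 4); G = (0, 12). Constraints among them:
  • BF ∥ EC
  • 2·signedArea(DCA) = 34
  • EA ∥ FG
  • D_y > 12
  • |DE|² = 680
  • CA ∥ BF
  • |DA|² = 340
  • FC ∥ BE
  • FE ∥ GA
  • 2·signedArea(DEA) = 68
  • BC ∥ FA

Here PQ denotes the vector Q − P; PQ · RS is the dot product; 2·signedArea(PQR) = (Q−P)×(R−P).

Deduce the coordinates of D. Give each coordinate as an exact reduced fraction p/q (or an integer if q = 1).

D = (-4, 13)

1. D_x = -4  [line -8·x + 2·y + -58 = 0 ∩ |DE|² = 680]
2. D_y = 13  [line -8·x + 2·y + -58 = 0 ∩ |DE|² = 680]
   → D = (-4, 13)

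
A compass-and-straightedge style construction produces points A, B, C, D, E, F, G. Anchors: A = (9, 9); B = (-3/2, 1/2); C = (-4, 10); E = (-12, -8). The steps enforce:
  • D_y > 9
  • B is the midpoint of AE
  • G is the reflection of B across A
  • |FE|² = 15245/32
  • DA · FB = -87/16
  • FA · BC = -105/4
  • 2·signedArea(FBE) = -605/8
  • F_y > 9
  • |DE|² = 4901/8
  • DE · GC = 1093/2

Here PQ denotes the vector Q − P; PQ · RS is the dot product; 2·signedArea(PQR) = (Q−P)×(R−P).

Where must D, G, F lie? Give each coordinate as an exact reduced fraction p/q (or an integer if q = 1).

D = (23/4, 37/4)
F = (7/8, 77/8)
G = (39/2, 35/2)

1. G_x = 39/2  [G is the reflection of B across A]
2. G_y = 35/2  [G is the reflection of B across A]
   → G = (39/2, 35/2)
3. F_x = 7/8  [FA · BC = -105/4 ∩ 2·signedArea(FBE) = -605/8]
4. F_y = 77/8  [FA · BC = -105/4 ∩ 2·signedArea(FBE) = -605/8]
   → F = (7/8, 77/8)
5. D_x = 23/4  [DE · GC = 1093/2 ∩ DA · FB = -87/16]
6. D_y = 37/4  [DE · GC = 1093/2 ∩ DA · FB = -87/16]
   → D = (23/4, 37/4)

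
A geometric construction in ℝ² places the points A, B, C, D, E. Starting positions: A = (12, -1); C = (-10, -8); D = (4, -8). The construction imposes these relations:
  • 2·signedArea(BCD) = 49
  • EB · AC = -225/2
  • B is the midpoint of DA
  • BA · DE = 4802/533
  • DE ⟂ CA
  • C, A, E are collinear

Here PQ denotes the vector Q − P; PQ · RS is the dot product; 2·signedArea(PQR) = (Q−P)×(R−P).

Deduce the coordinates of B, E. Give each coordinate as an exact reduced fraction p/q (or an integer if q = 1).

1. B_x = 8  [B is the midpoint of DA]
2. B_y = -9/2  [B is the midpoint of DA]
   → B = (8, -9/2)
3. E_x = 1446/533  [C, A, E are collinear ∩ DE ⟂ CA]
4. E_y = -2108/533  [C, A, E are collinear ∩ DE ⟂ CA]
   → E = (1446/533, -2108/533)

B = (8, -9/2)
E = (1446/533, -2108/533)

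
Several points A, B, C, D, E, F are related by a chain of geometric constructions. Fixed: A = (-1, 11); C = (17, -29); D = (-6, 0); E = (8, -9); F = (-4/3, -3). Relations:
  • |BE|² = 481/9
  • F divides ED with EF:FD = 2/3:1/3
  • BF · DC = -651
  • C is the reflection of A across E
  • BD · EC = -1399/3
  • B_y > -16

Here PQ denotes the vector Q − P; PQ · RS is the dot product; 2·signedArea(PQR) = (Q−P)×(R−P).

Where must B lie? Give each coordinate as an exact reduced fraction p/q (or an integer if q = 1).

B = (11, -47/3)

1. B_x = 11  [BD · EC = -1399/3 ∩ BF · DC = -651]
2. B_y = -47/3  [BD · EC = -1399/3 ∩ BF · DC = -651]
   → B = (11, -47/3)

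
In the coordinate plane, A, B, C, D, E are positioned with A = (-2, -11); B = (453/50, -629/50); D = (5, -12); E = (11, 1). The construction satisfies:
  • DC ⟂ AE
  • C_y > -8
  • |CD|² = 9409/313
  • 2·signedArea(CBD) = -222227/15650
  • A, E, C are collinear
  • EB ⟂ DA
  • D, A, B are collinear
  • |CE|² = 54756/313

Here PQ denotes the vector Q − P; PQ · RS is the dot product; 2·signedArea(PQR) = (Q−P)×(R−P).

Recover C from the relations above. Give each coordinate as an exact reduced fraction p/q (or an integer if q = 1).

1. C_x = 401/313  [A, E, C are collinear ∩ DC ⟂ AE]
2. C_y = -2495/313  [A, E, C are collinear ∩ DC ⟂ AE]
   → C = (401/313, -2495/313)

C = (401/313, -2495/313)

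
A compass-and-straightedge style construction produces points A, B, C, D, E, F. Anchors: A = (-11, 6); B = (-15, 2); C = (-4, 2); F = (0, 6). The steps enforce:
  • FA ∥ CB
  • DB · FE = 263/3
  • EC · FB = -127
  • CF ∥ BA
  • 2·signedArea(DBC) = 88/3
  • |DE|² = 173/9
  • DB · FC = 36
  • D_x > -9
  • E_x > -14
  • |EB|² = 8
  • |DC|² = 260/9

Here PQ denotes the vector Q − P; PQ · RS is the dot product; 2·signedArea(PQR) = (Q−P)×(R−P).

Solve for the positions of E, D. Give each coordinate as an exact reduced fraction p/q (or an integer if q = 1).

D = (-26/3, 14/3)
E = (-13, 4)

1. D_x = -26/3  [2·signedArea(DBC) = 88/3 ∩ DB · FC = 36]
2. D_y = 14/3  [2·signedArea(DBC) = 88/3 ∩ DB · FC = 36]
   → D = (-26/3, 14/3)
3. E_x = -13  [EC · FB = -127 ∩ DB · FE = 263/3]
4. E_y = 4  [EC · FB = -127 ∩ DB · FE = 263/3]
   → E = (-13, 4)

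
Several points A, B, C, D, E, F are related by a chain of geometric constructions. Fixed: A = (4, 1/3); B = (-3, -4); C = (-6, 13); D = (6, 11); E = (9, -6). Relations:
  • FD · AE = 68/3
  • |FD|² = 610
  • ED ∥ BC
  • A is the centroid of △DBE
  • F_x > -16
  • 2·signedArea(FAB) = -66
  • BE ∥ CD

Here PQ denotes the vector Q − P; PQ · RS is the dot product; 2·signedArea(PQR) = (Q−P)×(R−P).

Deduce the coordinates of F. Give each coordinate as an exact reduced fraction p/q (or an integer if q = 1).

1. F_x = -15  [2·signedArea(FAB) = -66 ∩ FD · AE = 68/3]
2. F_y = -2  [2·signedArea(FAB) = -66 ∩ FD · AE = 68/3]
   → F = (-15, -2)

F = (-15, -2)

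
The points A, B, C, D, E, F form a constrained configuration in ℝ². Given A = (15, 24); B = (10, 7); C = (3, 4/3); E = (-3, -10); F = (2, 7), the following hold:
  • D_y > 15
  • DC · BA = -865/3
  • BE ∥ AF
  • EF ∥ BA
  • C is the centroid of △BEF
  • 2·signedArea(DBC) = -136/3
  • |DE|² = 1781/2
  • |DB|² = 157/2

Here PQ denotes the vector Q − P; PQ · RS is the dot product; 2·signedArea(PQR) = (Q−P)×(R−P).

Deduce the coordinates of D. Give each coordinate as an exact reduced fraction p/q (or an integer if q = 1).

1. D_x = 25/2  [2·signedArea(DBC) = -136/3 ∩ DC · BA = -865/3]
2. D_y = 31/2  [2·signedArea(DBC) = -136/3 ∩ DC · BA = -865/3]
   → D = (25/2, 31/2)

D = (25/2, 31/2)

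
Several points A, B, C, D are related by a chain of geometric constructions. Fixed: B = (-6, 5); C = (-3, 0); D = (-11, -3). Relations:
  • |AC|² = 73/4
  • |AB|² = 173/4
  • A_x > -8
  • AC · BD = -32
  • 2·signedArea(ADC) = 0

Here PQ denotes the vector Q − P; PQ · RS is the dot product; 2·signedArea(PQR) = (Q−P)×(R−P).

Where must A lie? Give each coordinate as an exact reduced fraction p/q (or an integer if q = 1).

A = (-7, -3/2)

1. A_x = -7  [2·signedArea(ADC) = 0 ∩ AC · BD = -32]
2. A_y = -3/2  [2·signedArea(ADC) = 0 ∩ AC · BD = -32]
   → A = (-7, -3/2)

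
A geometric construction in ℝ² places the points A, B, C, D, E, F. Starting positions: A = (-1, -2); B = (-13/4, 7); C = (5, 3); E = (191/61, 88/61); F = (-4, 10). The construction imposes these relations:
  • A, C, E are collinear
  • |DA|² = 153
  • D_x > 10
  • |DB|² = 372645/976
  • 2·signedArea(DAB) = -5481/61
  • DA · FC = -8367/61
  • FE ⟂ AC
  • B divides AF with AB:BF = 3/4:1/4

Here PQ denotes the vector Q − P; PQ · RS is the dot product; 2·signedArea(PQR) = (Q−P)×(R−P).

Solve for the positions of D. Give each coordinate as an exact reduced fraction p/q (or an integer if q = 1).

D = (626/61, -434/61)

1. D_x = 626/61  [2·signedArea(DAB) = -5481/61 ∩ DA · FC = -8367/61]
2. D_y = -434/61  [2·signedArea(DAB) = -5481/61 ∩ DA · FC = -8367/61]
   → D = (626/61, -434/61)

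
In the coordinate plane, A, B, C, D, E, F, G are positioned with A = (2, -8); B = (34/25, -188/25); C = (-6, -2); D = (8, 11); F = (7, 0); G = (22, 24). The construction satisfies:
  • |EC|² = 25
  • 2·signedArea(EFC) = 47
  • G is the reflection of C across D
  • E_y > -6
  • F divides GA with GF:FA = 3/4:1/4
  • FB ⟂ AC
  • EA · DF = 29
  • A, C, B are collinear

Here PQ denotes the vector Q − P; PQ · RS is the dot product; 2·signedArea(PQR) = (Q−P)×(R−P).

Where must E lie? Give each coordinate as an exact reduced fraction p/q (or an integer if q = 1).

1. E_x = -2  [2·signedArea(EFC) = 47 ∩ EA · DF = 29]
2. E_y = -5  [2·signedArea(EFC) = 47 ∩ EA · DF = 29]
   → E = (-2, -5)

E = (-2, -5)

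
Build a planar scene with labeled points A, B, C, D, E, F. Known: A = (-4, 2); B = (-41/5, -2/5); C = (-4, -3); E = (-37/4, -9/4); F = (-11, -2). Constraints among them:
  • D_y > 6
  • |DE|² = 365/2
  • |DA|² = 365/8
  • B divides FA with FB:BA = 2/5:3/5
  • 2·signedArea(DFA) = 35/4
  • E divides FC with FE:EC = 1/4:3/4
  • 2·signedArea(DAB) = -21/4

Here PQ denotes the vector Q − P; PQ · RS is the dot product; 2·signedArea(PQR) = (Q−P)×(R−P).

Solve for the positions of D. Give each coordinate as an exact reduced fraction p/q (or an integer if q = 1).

1. D_x = 5/4  [line 12/5·x + -21/5·y + 93/4 = 0 ∩ |DA|² = 365/8]
2. D_y = 25/4  [line 12/5·x + -21/5·y + 93/4 = 0 ∩ |DA|² = 365/8]
   → D = (5/4, 25/4)

D = (5/4, 25/4)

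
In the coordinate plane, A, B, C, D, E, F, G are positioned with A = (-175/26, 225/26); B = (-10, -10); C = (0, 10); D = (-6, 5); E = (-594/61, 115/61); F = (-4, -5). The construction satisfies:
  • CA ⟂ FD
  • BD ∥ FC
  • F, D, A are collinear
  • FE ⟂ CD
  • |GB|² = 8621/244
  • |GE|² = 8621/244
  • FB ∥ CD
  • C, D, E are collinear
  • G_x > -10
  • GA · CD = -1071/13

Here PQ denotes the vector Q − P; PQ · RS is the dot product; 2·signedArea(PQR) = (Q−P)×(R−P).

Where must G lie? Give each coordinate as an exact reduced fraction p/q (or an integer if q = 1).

1. G_x = -602/61  [line 6·x + 5·y + 159/2 = 0 ∩ |GE|² = 8621/244]
2. G_y = -495/122  [line 6·x + 5·y + 159/2 = 0 ∩ |GE|² = 8621/244]
   → G = (-602/61, -495/122)

G = (-602/61, -495/122)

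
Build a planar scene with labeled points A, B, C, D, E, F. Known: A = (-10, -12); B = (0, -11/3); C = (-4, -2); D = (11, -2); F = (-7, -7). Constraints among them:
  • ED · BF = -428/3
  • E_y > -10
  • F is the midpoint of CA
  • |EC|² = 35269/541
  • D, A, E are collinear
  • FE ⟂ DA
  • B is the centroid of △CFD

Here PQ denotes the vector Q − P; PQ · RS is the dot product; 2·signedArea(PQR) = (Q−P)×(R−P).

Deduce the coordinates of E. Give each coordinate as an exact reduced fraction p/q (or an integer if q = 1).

E = (-3037/541, -5362/541)

1. E_x = -3037/541  [D, A, E are collinear ∩ FE ⟂ DA]
2. E_y = -5362/541  [D, A, E are collinear ∩ FE ⟂ DA]
   → E = (-3037/541, -5362/541)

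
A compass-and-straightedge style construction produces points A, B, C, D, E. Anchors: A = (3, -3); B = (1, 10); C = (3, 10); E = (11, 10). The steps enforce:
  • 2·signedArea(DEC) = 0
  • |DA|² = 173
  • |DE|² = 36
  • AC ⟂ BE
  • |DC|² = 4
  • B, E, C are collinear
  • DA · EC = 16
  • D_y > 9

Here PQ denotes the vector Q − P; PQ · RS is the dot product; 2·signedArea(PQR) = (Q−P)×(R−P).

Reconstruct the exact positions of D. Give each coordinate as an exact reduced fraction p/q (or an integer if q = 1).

D = (5, 10)

1. D_x = 5  [2·signedArea(DEC) = 0 ∩ DA · EC = 16]
2. D_y = 10  [2·signedArea(DEC) = 0 ∩ DA · EC = 16]
   → D = (5, 10)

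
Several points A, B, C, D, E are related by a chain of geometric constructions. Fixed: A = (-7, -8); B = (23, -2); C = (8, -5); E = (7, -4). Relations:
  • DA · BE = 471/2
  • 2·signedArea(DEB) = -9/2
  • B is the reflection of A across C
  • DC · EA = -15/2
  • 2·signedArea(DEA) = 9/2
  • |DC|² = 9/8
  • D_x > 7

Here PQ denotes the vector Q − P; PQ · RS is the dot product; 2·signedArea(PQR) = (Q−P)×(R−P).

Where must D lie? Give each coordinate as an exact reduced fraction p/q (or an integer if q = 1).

D = (29/4, -17/4)

1. D_x = 29/4  [DC · EA = -15/2 ∩ 2·signedArea(DEB) = -9/2]
2. D_y = -17/4  [DC · EA = -15/2 ∩ 2·signedArea(DEB) = -9/2]
   → D = (29/4, -17/4)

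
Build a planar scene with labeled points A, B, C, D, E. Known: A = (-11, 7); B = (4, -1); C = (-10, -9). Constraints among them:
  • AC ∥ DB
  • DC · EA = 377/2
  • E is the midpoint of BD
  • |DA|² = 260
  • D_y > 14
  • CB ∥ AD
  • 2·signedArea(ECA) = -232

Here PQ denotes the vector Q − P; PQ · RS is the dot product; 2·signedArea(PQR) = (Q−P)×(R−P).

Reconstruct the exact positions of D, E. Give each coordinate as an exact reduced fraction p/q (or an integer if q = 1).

1. D_x = 3  [AC ∥ DB ∩ CB ∥ AD]
2. D_y = 15  [AC ∥ DB ∩ CB ∥ AD]
   → D = (3, 15)
3. E_x = 7/2  [E is the midpoint of BD]
4. E_y = 7  [E is the midpoint of BD]
   → E = (7/2, 7)

D = (3, 15)
E = (7/2, 7)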